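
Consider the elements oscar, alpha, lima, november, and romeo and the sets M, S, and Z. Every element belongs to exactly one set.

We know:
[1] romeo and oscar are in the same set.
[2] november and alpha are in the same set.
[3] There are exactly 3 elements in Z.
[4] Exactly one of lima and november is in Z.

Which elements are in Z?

Z = {lima, oscar, romeo}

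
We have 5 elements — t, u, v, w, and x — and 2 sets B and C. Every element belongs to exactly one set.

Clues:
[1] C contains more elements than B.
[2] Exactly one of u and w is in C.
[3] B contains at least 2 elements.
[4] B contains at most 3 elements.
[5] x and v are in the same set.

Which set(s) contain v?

v: C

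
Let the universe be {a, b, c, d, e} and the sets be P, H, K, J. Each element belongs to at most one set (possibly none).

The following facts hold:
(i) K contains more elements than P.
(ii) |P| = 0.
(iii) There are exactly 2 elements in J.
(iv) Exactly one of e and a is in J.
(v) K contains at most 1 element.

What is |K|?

1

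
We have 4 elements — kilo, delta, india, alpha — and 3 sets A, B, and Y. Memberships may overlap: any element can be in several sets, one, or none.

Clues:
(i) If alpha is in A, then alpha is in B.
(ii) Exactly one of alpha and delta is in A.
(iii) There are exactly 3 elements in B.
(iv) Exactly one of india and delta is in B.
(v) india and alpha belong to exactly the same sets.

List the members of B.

B = {alpha, india, kilo}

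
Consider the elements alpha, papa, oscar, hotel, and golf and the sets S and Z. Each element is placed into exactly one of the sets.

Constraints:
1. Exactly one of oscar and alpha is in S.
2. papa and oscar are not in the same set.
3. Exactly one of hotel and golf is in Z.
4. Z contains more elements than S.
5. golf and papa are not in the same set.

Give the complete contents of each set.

S = {golf, oscar}; Z = {alpha, hotel, papa}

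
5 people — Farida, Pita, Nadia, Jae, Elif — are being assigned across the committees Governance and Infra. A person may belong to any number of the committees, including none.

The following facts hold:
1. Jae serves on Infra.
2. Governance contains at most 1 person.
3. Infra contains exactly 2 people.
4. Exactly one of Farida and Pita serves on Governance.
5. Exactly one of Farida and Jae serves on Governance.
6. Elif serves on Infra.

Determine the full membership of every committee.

Governance = {Farida}; Infra = {Elif, Jae}

From (1): Jae ∈ Infra.
From (6): Elif ∈ Infra.
(3): Infra already has 2, so the rest are out.
Suppose Farida ∉ Governance: no assignment then satisfies all the clues, so Farida ∈ Governance.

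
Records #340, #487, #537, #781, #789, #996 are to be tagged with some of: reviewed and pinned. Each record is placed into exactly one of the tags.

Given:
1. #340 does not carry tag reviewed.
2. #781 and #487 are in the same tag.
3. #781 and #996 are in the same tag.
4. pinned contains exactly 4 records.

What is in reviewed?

reviewed = {#537, #789}

From (1): #340 ∉ reviewed.
Only one tag left: #340 ∈ pinned.
Suppose #487 ∈ reviewed: no assignment then satisfies all the clues, so #487 ∉ reviewed.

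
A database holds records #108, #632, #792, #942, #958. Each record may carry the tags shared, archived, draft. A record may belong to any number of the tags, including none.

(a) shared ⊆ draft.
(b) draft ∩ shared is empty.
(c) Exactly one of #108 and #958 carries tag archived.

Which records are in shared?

shared = {}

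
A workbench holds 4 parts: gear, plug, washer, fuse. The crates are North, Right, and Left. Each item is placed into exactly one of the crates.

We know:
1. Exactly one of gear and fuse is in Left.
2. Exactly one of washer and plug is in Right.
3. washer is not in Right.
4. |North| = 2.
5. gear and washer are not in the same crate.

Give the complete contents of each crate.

North = {fuse, washer}; Right = {plug}; Left = {gear}

From (3): washer ∉ Right.
(2) (exactly one): plug ∈ Right.
Suppose gear ∈ North: no assignment then satisfies all the clues, so gear ∉ North.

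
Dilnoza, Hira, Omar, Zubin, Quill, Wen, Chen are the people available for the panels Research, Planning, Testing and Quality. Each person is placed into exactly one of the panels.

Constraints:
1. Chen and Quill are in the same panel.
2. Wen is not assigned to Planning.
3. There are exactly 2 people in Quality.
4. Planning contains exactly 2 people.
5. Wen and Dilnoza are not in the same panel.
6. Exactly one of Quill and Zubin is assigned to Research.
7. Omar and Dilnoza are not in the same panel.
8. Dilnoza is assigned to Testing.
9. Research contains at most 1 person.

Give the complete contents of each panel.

From (2): Wen ∉ Planning.
From (8): Dilnoza ∈ Testing.
(5): Wen ∉ Testing.
(7): Omar ∉ Testing.
Suppose Hira ∈ Research: no assignment then satisfies all the clues, so Hira ∉ Research.

Research = {Zubin}; Planning = {Chen, Quill}; Testing = {Dilnoza, Hira}; Quality = {Omar, Wen}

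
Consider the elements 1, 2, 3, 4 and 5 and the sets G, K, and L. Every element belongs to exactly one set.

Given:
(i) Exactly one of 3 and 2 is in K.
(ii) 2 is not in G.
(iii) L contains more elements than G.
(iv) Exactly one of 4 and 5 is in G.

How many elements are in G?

1

From (ii): 2 ∉ G.
Suppose 1 ∈ G: no assignment then satisfies all the clues, so 1 ∉ G.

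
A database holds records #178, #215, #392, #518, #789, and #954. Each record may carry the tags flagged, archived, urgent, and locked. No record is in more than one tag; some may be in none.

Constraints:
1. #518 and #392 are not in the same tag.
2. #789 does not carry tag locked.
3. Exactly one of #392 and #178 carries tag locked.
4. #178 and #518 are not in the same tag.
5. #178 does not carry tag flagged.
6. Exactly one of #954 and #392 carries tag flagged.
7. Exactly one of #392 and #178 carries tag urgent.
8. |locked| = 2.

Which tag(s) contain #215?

#215: locked

From (2): #789 ∉ locked.
From (5): #178 ∉ flagged.
Suppose #215 ∈ flagged: no assignment then satisfies all the clues, so #215 ∉ flagged.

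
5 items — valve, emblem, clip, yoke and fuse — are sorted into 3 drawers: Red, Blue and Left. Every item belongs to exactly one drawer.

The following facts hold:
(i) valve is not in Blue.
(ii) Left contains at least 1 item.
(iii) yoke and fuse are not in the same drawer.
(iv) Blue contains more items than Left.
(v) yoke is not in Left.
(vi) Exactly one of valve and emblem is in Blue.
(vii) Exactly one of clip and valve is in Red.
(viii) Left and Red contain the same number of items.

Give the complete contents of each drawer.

Red = {valve}; Blue = {clip, emblem, yoke}; Left = {fuse}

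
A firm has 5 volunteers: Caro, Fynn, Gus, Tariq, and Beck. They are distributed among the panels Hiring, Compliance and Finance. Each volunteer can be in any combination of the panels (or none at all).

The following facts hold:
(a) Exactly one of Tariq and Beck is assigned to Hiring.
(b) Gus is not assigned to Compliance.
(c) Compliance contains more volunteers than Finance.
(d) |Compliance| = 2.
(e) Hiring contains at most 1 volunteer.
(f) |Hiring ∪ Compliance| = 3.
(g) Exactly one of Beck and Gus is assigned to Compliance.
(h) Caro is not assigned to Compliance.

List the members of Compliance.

Compliance = {Beck, Fynn}

From (b): Gus ∉ Compliance.
From (h): Caro ∉ Compliance.
(g) (exactly one): Beck ∈ Compliance.
Suppose Fynn ∉ Compliance: no assignment then satisfies all the clues, so Fynn ∈ Compliance.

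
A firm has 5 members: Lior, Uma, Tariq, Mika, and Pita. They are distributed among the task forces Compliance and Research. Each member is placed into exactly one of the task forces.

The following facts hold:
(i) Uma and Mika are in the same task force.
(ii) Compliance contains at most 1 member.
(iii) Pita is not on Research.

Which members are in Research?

Research = {Lior, Mika, Tariq, Uma}

From (iii): Pita ∉ Research.
Only one task force left: Pita ∈ Compliance.
(ii): Compliance already has 1, so the rest are out.
Only one task force left: Lior ∈ Research.
Only one task force left: Uma ∈ Research.
Only one task force left: Tariq ∈ Research.
Only one task force left: Mika ∈ Research.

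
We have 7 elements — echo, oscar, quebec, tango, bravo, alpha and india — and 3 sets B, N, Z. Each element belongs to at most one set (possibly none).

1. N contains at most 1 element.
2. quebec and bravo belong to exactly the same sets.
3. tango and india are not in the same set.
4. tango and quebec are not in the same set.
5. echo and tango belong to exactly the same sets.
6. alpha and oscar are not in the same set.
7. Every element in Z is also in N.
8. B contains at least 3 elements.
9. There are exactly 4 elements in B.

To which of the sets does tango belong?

tango: none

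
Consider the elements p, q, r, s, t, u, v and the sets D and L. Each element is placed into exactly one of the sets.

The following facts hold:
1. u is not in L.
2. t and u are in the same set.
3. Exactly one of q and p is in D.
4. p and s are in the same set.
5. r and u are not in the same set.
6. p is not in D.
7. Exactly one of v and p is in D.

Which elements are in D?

D = {q, t, u, v}

From (1): u ∉ L.
From (6): p ∉ D.
(2): t matches u: t ∉ L.
(3) (exactly one): q ∈ D.
(4): s matches p: s ∉ D.
(7) (exactly one): v ∈ D.
Only one set left: p ∈ L.
Only one set left: s ∈ L.
Only one set left: t ∈ D.
Only one set left: u ∈ D.
(5): r ∉ D.
Only one set left: r ∈ L.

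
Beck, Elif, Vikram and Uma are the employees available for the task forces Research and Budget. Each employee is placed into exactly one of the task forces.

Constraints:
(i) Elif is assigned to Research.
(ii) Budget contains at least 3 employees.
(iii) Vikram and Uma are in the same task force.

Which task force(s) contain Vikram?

Vikram: Budget

From (i): Elif ∈ Research.
(ii): only 3 candidates remain for Budget, so all are in.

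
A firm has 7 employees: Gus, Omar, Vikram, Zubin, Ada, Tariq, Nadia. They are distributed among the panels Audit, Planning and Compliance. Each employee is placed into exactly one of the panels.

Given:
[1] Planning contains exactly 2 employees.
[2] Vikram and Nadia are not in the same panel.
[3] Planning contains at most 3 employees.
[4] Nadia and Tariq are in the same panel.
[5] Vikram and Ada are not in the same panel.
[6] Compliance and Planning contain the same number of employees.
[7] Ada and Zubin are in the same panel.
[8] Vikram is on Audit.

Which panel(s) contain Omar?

Omar: Audit

From (8): Vikram ∈ Audit.
(2): Nadia ∉ Audit.
(4): Tariq matches Nadia: Tariq ∉ Audit.
(5): Ada ∉ Audit.
(7): Zubin matches Ada: Zubin ∉ Audit.
Suppose Omar ∉ Audit: no assignment then satisfies all the clues, so Omar ∈ Audit.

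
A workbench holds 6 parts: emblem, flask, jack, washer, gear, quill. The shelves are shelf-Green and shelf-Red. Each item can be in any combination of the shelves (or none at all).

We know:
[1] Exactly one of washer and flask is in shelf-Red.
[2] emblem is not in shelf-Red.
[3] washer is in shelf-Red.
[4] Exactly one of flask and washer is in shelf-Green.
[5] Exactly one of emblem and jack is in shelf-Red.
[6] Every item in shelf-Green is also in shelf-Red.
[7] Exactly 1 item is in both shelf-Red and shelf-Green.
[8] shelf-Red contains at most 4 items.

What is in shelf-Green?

shelf-Green = {washer}

From (2): emblem ∉ shelf-Red.
From (3): washer ∈ shelf-Red.
(1) (exactly one): flask ∉ shelf-Red.
(5) (exactly one): jack ∈ shelf-Red.
(6) contrapositive: emblem ∉ shelf-Green.
(6) contrapositive: flask ∉ shelf-Green.
(4) (exactly one): washer ∈ shelf-Green.
Suppose jack ∈ shelf-Green: no assignment then satisfies all the clues, so jack ∉ shelf-Green.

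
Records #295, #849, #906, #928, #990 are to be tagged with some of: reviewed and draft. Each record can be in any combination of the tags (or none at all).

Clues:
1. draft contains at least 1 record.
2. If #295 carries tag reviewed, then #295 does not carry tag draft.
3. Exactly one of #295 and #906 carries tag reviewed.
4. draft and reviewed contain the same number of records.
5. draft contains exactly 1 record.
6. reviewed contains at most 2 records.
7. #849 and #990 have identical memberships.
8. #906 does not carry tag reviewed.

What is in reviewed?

reviewed = {#295}

From (8): #906 ∉ reviewed.
(3) (exactly one): #295 ∈ reviewed.
(2): #295 ∉ draft.
Suppose #849 ∈ reviewed: no assignment then satisfies all the clues, so #849 ∉ reviewed.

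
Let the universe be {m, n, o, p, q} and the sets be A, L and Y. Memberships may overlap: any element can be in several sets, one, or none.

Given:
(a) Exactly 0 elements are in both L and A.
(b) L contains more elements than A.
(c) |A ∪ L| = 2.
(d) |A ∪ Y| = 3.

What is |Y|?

3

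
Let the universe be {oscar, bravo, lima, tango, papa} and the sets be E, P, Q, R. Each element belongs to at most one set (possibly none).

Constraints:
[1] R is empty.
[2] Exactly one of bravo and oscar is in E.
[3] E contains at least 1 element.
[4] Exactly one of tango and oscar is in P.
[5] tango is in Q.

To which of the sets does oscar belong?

oscar: P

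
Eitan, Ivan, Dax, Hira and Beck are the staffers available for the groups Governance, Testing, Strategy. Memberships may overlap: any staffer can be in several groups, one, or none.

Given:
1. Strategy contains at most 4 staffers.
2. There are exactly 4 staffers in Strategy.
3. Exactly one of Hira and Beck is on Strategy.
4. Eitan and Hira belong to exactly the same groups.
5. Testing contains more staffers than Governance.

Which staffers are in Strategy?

Strategy = {Dax, Eitan, Hira, Ivan}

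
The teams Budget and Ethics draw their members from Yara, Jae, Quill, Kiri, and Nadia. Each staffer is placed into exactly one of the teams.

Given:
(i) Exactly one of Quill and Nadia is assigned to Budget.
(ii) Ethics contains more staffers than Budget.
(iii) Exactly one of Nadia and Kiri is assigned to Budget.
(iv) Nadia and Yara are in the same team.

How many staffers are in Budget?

2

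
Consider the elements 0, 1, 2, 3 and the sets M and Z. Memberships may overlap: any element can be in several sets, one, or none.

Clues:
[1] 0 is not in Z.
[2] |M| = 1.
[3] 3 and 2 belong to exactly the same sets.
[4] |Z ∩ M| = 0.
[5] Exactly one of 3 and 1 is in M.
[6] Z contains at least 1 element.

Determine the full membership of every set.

M = {1}; Z = {2, 3}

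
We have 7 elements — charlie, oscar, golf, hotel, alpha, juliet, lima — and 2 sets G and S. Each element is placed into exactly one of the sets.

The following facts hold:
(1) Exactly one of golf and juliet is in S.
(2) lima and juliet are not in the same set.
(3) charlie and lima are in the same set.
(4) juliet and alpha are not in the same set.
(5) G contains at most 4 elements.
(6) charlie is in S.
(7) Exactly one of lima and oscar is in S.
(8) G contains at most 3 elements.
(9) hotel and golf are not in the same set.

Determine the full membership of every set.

G = {hotel, juliet, oscar}; S = {alpha, charlie, golf, lima}

From (6): charlie ∈ S.
(3): lima matches charlie: lima ∉ G.
(3): lima matches charlie: lima ∈ S.
(7) (exactly one): oscar ∉ S.
Only one set left: oscar ∈ G.
(2): juliet ∉ S.
Only one set left: juliet ∈ G.
(1) (exactly one): golf ∈ S.
(4): alpha ∉ G.
(9): hotel ∉ S.
Only one set left: hotel ∈ G.
Only one set left: alpha ∈ S.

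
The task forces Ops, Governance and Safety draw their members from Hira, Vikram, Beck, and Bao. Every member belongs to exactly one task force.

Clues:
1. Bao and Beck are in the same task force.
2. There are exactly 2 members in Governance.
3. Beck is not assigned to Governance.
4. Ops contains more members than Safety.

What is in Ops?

Ops = {Bao, Beck}

From (3): Beck ∉ Governance.
(1): Bao matches Beck: Bao ∉ Governance.
(2): only 2 candidates remain for Governance, so all are in.
Suppose Beck ∉ Ops: no assignment then satisfies all the clues, so Beck ∈ Ops.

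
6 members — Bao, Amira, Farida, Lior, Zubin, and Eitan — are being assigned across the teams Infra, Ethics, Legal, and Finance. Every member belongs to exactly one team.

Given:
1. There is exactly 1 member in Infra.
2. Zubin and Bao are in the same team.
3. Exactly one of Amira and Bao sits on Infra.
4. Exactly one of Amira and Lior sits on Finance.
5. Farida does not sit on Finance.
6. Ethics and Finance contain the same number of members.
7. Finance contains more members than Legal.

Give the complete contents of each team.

Infra = {Amira}; Ethics = {Bao, Zubin}; Legal = {Farida}; Finance = {Eitan, Lior}

From (5): Farida ∉ Finance.
Suppose Bao ∈ Infra: no assignment then satisfies all the clues, so Bao ∉ Infra.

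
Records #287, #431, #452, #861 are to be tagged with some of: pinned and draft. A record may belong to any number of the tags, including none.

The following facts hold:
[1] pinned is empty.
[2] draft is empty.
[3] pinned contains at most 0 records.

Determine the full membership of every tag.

pinned = {}; draft = {}

(1): pinned already has 0, so the rest are out.
(2): draft already has 0, so the rest are out.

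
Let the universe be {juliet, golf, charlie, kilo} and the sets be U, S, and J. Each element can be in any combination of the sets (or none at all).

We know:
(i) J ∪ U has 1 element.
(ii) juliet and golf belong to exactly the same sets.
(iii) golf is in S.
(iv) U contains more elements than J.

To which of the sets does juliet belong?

From (iii): golf ∈ S.
(ii): juliet matches golf: juliet ∈ S.
Suppose juliet ∈ U: no assignment then satisfies all the clues, so juliet ∉ U.

juliet: S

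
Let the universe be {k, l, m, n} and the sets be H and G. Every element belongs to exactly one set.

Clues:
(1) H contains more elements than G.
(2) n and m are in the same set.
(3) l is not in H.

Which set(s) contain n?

From (3): l ∉ H.
Only one set left: l ∈ G.
Suppose n ∉ H: no assignment then satisfies all the clues, so n ∈ H.

n: H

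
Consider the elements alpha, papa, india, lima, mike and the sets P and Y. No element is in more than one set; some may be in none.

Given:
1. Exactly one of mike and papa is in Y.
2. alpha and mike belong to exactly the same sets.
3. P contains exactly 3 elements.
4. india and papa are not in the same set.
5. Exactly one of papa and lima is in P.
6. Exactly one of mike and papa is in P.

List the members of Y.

Y = {papa}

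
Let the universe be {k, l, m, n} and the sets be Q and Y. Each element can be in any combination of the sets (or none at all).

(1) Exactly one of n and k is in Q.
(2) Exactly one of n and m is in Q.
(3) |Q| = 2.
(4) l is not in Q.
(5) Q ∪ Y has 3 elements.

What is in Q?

Q = {k, m}

From (4): l ∉ Q.
Suppose k ∉ Q: no assignment then satisfies all the clues, so k ∈ Q.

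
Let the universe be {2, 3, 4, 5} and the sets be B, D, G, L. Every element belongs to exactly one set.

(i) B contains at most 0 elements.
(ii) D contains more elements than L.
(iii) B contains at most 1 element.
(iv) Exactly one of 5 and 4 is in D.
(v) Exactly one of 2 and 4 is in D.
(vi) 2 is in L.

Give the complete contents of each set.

B = {}; D = {3, 4}; G = {5}; L = {2}

From (vi): 2 ∈ L.
(i): B already has 0, so the rest are out.
(v) (exactly one): 4 ∈ D.
(iv) (exactly one): 5 ∉ D.
Suppose 3 ∉ D: no assignment then satisfies all the clues, so 3 ∈ D.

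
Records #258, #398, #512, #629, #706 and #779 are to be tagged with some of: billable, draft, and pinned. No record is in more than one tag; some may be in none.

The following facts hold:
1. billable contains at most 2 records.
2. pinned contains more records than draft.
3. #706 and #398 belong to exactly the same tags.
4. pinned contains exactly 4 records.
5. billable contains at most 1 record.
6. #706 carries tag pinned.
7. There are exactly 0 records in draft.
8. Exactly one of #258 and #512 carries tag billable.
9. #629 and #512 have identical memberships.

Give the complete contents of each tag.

billable = {#258}; draft = {}; pinned = {#398, #512, #629, #706}

From (6): #706 ∈ pinned.
(3): #398 matches #706: #398 ∉ billable.
(3): #398 matches #706: #398 ∉ draft.
(3): #398 matches #706: #398 ∈ pinned.
(7): draft already has 0, so the rest are out.
Suppose #258 ∉ billable: no assignment then satisfies all the clues, so #258 ∈ billable.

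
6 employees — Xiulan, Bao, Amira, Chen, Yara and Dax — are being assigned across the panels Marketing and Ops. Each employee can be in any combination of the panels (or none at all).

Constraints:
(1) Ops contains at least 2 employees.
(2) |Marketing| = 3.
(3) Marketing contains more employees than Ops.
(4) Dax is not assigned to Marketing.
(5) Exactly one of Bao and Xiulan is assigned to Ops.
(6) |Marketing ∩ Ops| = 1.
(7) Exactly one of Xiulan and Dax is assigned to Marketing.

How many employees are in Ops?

2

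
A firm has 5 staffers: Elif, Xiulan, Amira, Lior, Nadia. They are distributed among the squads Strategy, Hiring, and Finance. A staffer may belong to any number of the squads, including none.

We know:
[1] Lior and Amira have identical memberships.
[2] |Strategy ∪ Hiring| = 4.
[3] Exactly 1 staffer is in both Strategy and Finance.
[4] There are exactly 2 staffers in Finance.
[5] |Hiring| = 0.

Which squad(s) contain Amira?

Amira: Strategy

(5): Hiring already has 0, so the rest are out.
Suppose Amira ∉ Strategy: no assignment then satisfies all the clues, so Amira ∈ Strategy.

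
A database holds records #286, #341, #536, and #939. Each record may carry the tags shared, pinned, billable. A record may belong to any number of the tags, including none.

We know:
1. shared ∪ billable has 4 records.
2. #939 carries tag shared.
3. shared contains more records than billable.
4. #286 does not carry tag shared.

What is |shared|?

3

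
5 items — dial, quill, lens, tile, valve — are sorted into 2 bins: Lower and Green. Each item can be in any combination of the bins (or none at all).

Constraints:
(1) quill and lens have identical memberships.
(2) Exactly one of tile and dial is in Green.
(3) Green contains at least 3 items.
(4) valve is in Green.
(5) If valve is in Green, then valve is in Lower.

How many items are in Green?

4

From (4): valve ∈ Green.
(5): valve ∈ Lower.
Suppose quill ∉ Green: no assignment then satisfies all the clues, so quill ∈ Green.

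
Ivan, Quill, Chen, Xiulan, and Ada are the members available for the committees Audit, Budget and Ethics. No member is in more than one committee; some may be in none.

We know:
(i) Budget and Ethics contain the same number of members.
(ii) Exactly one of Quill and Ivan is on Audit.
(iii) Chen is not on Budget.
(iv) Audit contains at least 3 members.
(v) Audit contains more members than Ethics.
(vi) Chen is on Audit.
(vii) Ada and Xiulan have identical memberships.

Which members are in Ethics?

From (iii): Chen ∉ Budget.
From (vi): Chen ∈ Audit.
Suppose Ivan ∈ Ethics: no assignment then satisfies all the clues, so Ivan ∉ Ethics.

Ethics = {}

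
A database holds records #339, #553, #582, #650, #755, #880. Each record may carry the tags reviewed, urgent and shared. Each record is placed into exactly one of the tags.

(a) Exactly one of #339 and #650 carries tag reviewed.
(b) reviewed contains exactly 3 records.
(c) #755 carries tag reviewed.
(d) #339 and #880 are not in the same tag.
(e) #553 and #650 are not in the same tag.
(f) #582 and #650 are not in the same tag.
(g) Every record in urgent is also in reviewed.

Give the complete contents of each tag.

reviewed = {#650, #755, #880}; urgent = {}; shared = {#339, #553, #582}

From (c): #755 ∈ reviewed.
Suppose #339 ∈ reviewed: no assignment then satisfies all the clues, so #339 ∉ reviewed.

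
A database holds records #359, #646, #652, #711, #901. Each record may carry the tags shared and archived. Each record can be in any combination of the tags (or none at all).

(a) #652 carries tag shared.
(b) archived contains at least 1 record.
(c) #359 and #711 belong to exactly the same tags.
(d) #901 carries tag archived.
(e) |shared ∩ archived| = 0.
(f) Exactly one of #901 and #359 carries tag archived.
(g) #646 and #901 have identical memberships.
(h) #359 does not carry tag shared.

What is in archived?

archived = {#646, #901}

From (a): #652 ∈ shared.
From (d): #901 ∈ archived.
From (h): #359 ∉ shared.
(c): #711 matches #359: #711 ∉ shared.
(f) (exactly one): #359 ∉ archived.
(g): #646 matches #901: #646 ∈ archived.
(c): #711 matches #359: #711 ∉ archived.
Suppose #652 ∈ archived: no assignment then satisfies all the clues, so #652 ∉ archived.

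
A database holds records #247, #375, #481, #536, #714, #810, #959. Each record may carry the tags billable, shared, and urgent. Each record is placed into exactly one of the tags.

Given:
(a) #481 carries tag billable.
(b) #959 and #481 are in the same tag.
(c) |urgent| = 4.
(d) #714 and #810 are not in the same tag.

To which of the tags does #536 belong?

#536: urgent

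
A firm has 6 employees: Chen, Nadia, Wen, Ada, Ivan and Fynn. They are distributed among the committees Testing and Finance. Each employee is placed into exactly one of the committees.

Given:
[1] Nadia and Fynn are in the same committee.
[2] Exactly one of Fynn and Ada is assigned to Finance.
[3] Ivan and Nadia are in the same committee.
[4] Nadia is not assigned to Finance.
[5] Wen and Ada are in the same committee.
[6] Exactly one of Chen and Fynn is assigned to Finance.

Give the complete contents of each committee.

Testing = {Fynn, Ivan, Nadia}; Finance = {Ada, Chen, Wen}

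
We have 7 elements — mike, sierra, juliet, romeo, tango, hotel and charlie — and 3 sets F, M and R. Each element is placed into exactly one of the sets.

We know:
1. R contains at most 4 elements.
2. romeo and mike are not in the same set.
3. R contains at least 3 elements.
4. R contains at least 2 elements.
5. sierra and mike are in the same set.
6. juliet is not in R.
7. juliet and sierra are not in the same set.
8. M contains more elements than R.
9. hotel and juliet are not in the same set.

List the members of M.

M = {charlie, juliet, romeo, tango}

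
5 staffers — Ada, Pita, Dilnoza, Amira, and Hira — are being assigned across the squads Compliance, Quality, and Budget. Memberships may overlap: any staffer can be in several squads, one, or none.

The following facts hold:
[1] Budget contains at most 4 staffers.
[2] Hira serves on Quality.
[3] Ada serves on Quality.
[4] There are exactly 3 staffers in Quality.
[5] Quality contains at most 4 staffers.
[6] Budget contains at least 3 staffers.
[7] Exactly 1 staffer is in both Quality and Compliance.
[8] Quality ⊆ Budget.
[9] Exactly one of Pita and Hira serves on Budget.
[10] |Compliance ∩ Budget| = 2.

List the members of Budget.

From (2): Hira ∈ Quality.
From (3): Ada ∈ Quality.
(8) with Ada ∈ Quality: Ada ∈ Budget.
(8) with Hira ∈ Quality: Hira ∈ Budget.
(9) (exactly one): Pita ∉ Budget.
(8) contrapositive: Pita ∉ Quality.
Suppose Dilnoza ∉ Budget: no assignment then satisfies all the clues, so Dilnoza ∈ Budget.

Budget = {Ada, Amira, Dilnoza, Hira}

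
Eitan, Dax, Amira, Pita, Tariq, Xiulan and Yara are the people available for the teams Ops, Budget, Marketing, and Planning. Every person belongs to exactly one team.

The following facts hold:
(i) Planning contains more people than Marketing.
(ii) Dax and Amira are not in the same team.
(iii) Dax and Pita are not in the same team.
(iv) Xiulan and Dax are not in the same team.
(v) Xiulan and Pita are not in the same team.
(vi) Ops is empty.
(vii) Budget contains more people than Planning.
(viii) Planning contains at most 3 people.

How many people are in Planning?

2

(vi): Ops already has 0, so the rest are out.
Suppose Eitan ∈ Marketing: no assignment then satisfies all the clues, so Eitan ∉ Marketing.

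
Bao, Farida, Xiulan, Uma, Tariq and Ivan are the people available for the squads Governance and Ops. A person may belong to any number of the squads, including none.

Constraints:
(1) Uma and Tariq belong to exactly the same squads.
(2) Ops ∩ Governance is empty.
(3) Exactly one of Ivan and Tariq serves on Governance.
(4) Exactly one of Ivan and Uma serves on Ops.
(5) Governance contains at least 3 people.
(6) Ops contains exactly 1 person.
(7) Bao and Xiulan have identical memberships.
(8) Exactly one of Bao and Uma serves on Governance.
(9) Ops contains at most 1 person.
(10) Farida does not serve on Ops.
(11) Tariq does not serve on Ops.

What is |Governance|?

From (10): Farida ∉ Ops.
From (11): Tariq ∉ Ops.
(1): Uma matches Tariq: Uma ∉ Ops.
(4) (exactly one): Ivan ∈ Ops.
(6): Ops already has 1, so the rest are out.
(2) (disjoint): Ivan ∉ Governance.
(3) (exactly one): Tariq ∈ Governance.
(1): Uma matches Tariq: Uma ∈ Governance.
(8) (exactly one): Bao ∉ Governance.
(7): Xiulan matches Bao: Xiulan ∉ Governance.
(5): only 3 candidates remain for Governance, so all are in.

3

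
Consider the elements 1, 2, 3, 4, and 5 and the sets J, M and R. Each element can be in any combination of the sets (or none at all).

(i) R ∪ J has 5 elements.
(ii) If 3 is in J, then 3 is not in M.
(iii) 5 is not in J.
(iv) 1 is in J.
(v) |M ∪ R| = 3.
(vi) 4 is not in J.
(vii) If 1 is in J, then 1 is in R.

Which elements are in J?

J = {1, 2, 3}

From (iii): 5 ∉ J.
From (iv): 1 ∈ J.
From (vi): 4 ∉ J.
(vii): 1 ∈ R.
Suppose 2 ∉ J: no assignment then satisfies all the clues, so 2 ∈ J.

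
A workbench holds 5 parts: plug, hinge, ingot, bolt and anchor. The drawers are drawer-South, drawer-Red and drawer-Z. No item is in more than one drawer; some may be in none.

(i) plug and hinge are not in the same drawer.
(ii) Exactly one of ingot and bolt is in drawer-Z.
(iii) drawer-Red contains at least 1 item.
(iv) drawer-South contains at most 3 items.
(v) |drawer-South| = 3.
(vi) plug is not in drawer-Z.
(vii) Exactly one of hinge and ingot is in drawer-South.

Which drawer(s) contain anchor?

From (vi): plug ∉ drawer-Z.
Suppose anchor ∉ drawer-South: no assignment then satisfies all the clues, so anchor ∈ drawer-South.

anchor: drawer-South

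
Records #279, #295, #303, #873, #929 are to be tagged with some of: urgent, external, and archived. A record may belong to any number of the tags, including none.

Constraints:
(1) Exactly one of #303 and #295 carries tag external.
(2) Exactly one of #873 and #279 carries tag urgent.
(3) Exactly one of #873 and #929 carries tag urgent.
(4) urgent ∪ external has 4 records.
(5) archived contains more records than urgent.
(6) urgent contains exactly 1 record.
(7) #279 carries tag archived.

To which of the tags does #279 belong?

#279: archived, external

From (7): #279 ∈ archived.
Suppose #279 ∈ urgent: no assignment then satisfies all the clues, so #279 ∉ urgent.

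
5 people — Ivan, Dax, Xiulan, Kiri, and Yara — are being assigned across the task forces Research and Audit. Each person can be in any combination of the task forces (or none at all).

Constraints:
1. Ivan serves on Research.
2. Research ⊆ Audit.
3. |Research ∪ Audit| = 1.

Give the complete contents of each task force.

Research = {Ivan}; Audit = {Ivan}

From (1): Ivan ∈ Research.
(2) with Ivan ∈ Research: Ivan ∈ Audit.
Suppose Dax ∈ Research: no assignment then satisfies all the clues, so Dax ∉ Research.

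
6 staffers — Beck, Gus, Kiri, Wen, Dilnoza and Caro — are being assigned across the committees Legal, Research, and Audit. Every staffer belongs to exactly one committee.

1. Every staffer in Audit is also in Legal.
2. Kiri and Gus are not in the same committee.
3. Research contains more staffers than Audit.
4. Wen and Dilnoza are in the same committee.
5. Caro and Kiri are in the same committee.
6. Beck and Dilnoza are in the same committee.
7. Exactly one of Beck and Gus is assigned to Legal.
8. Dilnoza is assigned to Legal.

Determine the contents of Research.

Research = {Gus}

From (8): Dilnoza ∈ Legal.
(4): Wen matches Dilnoza: Wen ∈ Legal.
(6): Beck matches Dilnoza: Beck ∈ Legal.
(7) (exactly one): Gus ∉ Legal.
(1) contrapositive: Gus ∉ Audit.
Only one committee left: Gus ∈ Research.
(2): Kiri ∉ Research.
(5): Caro matches Kiri: Caro ∉ Research.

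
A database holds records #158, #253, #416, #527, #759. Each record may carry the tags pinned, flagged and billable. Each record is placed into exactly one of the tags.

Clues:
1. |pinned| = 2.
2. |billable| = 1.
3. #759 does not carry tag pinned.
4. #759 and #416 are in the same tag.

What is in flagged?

From (3): #759 ∉ pinned.
(4): #416 matches #759: #416 ∉ pinned.
Suppose #158 ∈ flagged: no assignment then satisfies all the clues, so #158 ∉ flagged.

flagged = {#416, #759}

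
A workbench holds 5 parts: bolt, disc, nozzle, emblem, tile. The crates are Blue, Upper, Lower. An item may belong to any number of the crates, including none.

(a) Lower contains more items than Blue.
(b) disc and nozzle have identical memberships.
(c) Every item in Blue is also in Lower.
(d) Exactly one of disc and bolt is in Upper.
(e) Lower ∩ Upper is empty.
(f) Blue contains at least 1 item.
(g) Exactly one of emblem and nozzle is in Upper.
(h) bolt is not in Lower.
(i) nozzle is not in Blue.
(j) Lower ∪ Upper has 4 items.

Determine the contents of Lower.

Lower = {emblem, tile}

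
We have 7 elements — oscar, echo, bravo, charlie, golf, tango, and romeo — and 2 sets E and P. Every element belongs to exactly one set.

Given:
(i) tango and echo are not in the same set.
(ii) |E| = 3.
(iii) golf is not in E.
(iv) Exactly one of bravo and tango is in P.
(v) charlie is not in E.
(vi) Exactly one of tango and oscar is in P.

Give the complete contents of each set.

E = {bravo, echo, oscar}; P = {charlie, golf, romeo, tango}

From (iii): golf ∉ E.
From (v): charlie ∉ E.
Only one set left: charlie ∈ P.
Only one set left: golf ∈ P.
Suppose oscar ∉ E: no assignment then satisfies all the clues, so oscar ∈ E.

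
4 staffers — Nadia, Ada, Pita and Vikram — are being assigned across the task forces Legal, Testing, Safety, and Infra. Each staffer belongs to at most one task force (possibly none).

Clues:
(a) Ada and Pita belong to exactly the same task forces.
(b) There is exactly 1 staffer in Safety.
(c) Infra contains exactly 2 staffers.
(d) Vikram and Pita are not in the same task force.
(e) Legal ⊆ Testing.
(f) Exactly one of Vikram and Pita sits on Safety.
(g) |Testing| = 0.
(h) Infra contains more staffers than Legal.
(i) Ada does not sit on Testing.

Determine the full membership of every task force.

Legal = {}; Testing = {}; Safety = {Vikram}; Infra = {Ada, Pita}

From (i): Ada ∉ Testing.
(a): Pita matches Ada: Pita ∉ Testing.
(e) contrapositive: Ada ∉ Legal.
(e) contrapositive: Pita ∉ Legal.
(g): Testing already has 0, so the rest are out.
(e) contrapositive: Nadia ∉ Legal.
(e) contrapositive: Vikram ∉ Legal.
Suppose Nadia ∈ Safety: no assignment then satisfies all the clues, so Nadia ∉ Safety.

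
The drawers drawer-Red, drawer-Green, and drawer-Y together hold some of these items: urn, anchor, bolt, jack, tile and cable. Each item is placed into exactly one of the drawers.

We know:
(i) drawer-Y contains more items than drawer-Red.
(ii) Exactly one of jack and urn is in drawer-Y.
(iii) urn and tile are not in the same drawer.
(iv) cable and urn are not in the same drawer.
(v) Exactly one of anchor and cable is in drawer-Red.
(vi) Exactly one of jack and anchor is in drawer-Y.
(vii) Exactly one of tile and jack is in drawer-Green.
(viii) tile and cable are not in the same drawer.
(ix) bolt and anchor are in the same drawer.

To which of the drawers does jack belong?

jack: drawer-Red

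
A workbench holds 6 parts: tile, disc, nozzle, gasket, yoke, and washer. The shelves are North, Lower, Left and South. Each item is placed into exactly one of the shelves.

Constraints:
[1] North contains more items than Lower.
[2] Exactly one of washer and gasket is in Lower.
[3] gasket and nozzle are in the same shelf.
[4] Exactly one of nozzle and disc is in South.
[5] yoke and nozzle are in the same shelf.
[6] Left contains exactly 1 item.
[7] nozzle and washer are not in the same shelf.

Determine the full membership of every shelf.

North = {gasket, nozzle, yoke}; Lower = {washer}; Left = {tile}; South = {disc}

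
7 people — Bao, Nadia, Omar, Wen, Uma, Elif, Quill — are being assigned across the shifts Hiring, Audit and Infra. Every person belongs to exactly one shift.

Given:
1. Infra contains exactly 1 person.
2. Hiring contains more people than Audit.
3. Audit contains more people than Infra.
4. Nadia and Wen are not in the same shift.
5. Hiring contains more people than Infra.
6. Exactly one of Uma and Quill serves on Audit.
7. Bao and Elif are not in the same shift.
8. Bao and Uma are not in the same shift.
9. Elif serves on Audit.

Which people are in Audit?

Audit = {Elif, Uma}

From (9): Elif ∈ Audit.
(7): Bao ∉ Audit.
Suppose Nadia ∈ Audit: no assignment then satisfies all the clues, so Nadia ∉ Audit.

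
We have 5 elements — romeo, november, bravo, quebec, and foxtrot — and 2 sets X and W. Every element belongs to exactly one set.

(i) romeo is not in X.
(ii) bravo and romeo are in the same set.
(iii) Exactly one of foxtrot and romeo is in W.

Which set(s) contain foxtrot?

From (i): romeo ∉ X.
(ii): bravo matches romeo: bravo ∉ X.
Only one set left: romeo ∈ W.
Only one set left: bravo ∈ W.
(iii) (exactly one): foxtrot ∉ W.
Only one set left: foxtrot ∈ X.

foxtrot: X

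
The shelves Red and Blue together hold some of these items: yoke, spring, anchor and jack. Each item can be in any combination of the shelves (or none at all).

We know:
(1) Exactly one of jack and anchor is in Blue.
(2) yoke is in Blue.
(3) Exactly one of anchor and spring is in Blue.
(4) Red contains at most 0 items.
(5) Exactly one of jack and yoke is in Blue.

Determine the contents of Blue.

From (2): yoke ∈ Blue.
(4): Red already has 0, so the rest are out.
(5) (exactly one): jack ∉ Blue.
(1) (exactly one): anchor ∈ Blue.
(3) (exactly one): spring ∉ Blue.

Blue = {anchor, yoke}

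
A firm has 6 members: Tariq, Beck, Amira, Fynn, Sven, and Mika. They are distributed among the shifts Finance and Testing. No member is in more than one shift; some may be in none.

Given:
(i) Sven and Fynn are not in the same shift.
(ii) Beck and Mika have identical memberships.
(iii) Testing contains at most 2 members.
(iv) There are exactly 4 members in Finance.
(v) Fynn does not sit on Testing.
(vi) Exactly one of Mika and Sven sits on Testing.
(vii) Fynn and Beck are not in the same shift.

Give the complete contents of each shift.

Finance = {Amira, Beck, Mika, Tariq}; Testing = {Sven}

From (v): Fynn ∉ Testing.
Suppose Tariq ∉ Finance: no assignment then satisfies all the clues, so Tariq ∈ Finance.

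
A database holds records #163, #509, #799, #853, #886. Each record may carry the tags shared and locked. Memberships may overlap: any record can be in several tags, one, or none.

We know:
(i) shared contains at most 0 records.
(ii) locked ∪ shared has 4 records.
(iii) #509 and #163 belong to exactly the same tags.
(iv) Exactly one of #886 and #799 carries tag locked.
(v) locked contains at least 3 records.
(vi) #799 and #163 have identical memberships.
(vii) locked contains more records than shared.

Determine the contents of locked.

locked = {#163, #509, #799, #853}

(i): shared already has 0, so the rest are out.
Suppose #163 ∉ locked: no assignment then satisfies all the clues, so #163 ∈ locked.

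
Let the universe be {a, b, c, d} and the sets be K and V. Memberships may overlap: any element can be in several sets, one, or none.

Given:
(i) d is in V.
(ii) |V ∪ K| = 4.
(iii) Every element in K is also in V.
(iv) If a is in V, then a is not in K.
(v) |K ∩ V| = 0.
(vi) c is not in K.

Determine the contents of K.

K = {}

From (i): d ∈ V.
From (vi): c ∉ K.
Suppose a ∈ K: no assignment then satisfies all the clues, so a ∉ K.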